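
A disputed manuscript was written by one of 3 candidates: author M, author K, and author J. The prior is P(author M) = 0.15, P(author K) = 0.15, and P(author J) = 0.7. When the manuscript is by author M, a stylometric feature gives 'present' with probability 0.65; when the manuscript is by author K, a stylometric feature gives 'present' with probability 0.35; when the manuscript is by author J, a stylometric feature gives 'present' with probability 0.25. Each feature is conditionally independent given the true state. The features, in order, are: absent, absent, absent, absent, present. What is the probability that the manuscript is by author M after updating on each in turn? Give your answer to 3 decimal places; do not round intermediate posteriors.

0.022

Apply Bayes' rule sequentially, carrying P(author M) forward.
After 'absent': normaliser = 0.35·0.1500 + 0.65·0.1500 + 0.75·0.7000; P(author M) ≈ 0.0778, P(author K) ≈ 0.1444, P(author J) ≈ 0.7778
After 'absent': normaliser = 0.35·0.0778 + 0.65·0.1444 + 0.75·0.7778; P(author M) ≈ 0.0386, P(author K) ≈ 0.1333, P(author J) ≈ 0.8281
After 'absent': normaliser = 0.35·0.0386 + 0.65·0.1333 + 0.75·0.8281; P(author M) ≈ 0.0188, P(author K) ≈ 0.1201, P(author J) ≈ 0.8611
After 'absent': normaliser = 0.35·0.0188 + 0.65·0.1201 + 0.75·0.8611; P(author M) ≈ 0.0090, P(author K) ≈ 0.1069, P(author J) ≈ 0.8841
After 'present': normaliser = 0.65·0.0090 + 0.35·0.1069 + 0.25·0.8841; P(author M) ≈ 0.0221, P(author K) ≈ 0.1416, P(author J) ≈ 0.8363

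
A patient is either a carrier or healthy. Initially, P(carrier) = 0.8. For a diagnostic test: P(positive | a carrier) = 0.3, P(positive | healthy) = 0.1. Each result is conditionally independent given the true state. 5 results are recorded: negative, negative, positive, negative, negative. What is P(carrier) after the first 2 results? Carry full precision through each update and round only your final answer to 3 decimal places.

0.708

Apply Bayes' rule sequentially, carrying P(carrier) forward.
After 'negative': P(carrier) = 0.7·0.8000 / (0.7·0.8000 + 0.9·0.2000) ≈ 0.7568
After 'negative': P(carrier) = 0.7·0.7568 / (0.7·0.7568 + 0.9·0.2432) ≈ 0.7076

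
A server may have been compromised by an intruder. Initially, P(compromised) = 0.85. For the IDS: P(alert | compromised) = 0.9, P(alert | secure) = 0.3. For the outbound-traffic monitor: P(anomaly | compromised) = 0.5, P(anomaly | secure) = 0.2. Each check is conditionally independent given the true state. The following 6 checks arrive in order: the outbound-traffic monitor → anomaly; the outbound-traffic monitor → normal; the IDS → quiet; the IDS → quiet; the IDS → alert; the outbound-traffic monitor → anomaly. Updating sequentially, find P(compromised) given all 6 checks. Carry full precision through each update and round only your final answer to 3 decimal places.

After the outbound-traffic monitor='anomaly': P(compromised) = 0.5·0.8500 / (0.5·0.8500 + 0.2·0.1500) ≈ 0.9341
After the outbound-traffic monitor='normal': P(compromised) = 0.5·0.9341 / (0.5·0.9341 + 0.8·0.0659) ≈ 0.8985
After the IDS='quiet': P(compromised) = 0.1·0.8985 / (0.1·0.8985 + 0.7·0.1015) ≈ 0.5585
After the IDS='quiet': P(compromised) = 0.1·0.5585 / (0.1·0.5585 + 0.7·0.4415) ≈ 0.1530
After the IDS='alert': P(compromised) = 0.9·0.1530 / (0.9·0.1530 + 0.3·0.8470) ≈ 0.3515
After the outbound-traffic monitor='anomaly': P(compromised) = 0.5·0.3515 / (0.5·0.3515 + 0.2·0.6485) ≈ 0.5754

0.575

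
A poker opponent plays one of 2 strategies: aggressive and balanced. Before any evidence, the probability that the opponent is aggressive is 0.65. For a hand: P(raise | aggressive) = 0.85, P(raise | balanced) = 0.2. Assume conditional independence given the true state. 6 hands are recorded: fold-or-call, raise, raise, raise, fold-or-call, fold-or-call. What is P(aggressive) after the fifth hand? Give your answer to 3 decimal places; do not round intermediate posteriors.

0.834

After 'fold-or-call': P(aggressive) = 0.15·0.6500 / (0.15·0.6500 + 0.8·0.3500) ≈ 0.2583
After 'raise': P(aggressive) = 0.85·0.2583 / (0.85·0.2583 + 0.2·0.7417) ≈ 0.5968
After 'raise': P(aggressive) = 0.85·0.5968 / (0.85·0.5968 + 0.2·0.4032) ≈ 0.8628
After 'raise': P(aggressive) = 0.85·0.8628 / (0.85·0.8628 + 0.2·0.1372) ≈ 0.9639
After 'fold-or-call': P(aggressive) = 0.15·0.9639 / (0.15·0.9639 + 0.8·0.0361) ≈ 0.8337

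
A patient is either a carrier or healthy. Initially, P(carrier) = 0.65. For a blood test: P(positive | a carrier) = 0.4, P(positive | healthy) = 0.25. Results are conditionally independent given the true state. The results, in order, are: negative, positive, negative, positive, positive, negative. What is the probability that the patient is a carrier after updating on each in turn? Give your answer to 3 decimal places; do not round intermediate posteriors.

After 'negative': P(carrier) = 0.6·0.6500 / (0.6·0.6500 + 0.75·0.3500) ≈ 0.5977
After 'positive': P(carrier) = 0.4·0.5977 / (0.4·0.5977 + 0.25·0.4023) ≈ 0.7039
After 'negative': P(carrier) = 0.6·0.7039 / (0.6·0.7039 + 0.75·0.2961) ≈ 0.6554
After 'positive': P(carrier) = 0.4·0.6554 / (0.4·0.6554 + 0.25·0.3446) ≈ 0.7526
After 'positive': P(carrier) = 0.4·0.7526 / (0.4·0.7526 + 0.25·0.2474) ≈ 0.8296
After 'negative': P(carrier) = 0.6·0.8296 / (0.6·0.8296 + 0.75·0.1704) ≈ 0.7957

0.796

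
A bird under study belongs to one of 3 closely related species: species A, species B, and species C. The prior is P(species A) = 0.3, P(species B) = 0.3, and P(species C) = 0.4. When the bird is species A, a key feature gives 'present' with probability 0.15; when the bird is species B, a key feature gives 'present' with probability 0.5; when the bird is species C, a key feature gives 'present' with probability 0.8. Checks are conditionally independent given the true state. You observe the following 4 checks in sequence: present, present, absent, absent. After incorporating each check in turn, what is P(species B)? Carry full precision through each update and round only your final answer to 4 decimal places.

After 'present': normaliser = 0.15·0.3000 + 0.5·0.3000 + 0.8·0.4000; P(species A) ≈ 0.0874, P(species B) ≈ 0.2913, P(species C) ≈ 0.6214
After 'present': normaliser = 0.15·0.0874 + 0.5·0.2913 + 0.8·0.6214; P(species A) ≈ 0.0200, P(species B) ≈ 0.2221, P(species C) ≈ 0.7580
After 'absent': normaliser = 0.85·0.0200 + 0.5·0.2221 + 0.2·0.7580; P(species A) ≈ 0.0608, P(species B) ≈ 0.3971, P(species C) ≈ 0.5422
After 'absent': normaliser = 0.85·0.0608 + 0.5·0.3971 + 0.2·0.5422; P(species A) ≈ 0.1440, P(species B) ≈ 0.5536, P(species C) ≈ 0.3024

0.5536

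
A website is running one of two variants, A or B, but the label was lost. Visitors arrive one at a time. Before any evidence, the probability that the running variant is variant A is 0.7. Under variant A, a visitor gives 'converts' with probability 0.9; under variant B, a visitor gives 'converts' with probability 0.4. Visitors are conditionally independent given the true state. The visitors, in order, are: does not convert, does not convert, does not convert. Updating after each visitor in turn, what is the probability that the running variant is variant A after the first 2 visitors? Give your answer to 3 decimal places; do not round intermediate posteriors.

0.061

After 'does not convert': P(A) = 0.1·0.7000 / (0.1·0.7000 + 0.6·0.3000) ≈ 0.2800
After 'does not convert': P(A) = 0.1·0.2800 / (0.1·0.2800 + 0.6·0.7200) ≈ 0.0609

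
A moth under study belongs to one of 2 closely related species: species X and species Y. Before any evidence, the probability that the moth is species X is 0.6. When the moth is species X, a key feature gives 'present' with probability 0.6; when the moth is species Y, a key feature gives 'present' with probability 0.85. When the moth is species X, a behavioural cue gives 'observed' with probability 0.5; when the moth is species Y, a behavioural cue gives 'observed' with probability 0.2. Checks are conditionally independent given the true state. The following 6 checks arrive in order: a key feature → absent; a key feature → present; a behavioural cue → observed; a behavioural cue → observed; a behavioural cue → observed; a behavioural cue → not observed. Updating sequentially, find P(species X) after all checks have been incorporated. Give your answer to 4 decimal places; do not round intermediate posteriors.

0.9650

After a key feature='absent': P(species X) = 0.4·0.6000 / (0.4·0.6000 + 0.15·0.4000) ≈ 0.8000
After a key feature='present': P(species X) = 0.6·0.8000 / (0.6·0.8000 + 0.85·0.2000) ≈ 0.7385
After a behavioural cue='observed': P(species X) = 0.5·0.7385 / (0.5·0.7385 + 0.2·0.2615) ≈ 0.8759
After a behavioural cue='observed': P(species X) = 0.5·0.8759 / (0.5·0.8759 + 0.2·0.1241) ≈ 0.9464
After a behavioural cue='observed': P(species X) = 0.5·0.9464 / (0.5·0.9464 + 0.2·0.0536) ≈ 0.9778
After a behavioural cue='not observed': P(species X) = 0.5·0.9778 / (0.5·0.9778 + 0.8·0.0222) ≈ 0.9650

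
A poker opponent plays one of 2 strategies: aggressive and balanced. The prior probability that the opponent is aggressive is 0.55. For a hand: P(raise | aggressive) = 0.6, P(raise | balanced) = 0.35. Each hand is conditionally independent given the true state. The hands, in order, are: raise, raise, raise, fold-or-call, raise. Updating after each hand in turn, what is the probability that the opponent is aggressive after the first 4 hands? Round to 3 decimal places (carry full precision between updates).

After 'raise': P(aggressive) = 0.6·0.5500 / (0.6·0.5500 + 0.35·0.4500) ≈ 0.6769
After 'raise': P(aggressive) = 0.6·0.6769 / (0.6·0.6769 + 0.35·0.3231) ≈ 0.7822
After 'raise': P(aggressive) = 0.6·0.7822 / (0.6·0.7822 + 0.35·0.2178) ≈ 0.8603
After 'fold-or-call': P(aggressive) = 0.4·0.8603 / (0.4·0.8603 + 0.65·0.1397) ≈ 0.7912

0.791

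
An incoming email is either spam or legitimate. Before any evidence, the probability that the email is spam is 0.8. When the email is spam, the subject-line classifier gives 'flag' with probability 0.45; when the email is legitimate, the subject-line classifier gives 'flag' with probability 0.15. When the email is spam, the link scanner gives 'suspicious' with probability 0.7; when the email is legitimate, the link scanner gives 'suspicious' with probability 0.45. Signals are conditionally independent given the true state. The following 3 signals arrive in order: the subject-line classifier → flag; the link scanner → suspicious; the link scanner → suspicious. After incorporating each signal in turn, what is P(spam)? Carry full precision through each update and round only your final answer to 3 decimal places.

0.967

Apply Bayes' rule sequentially, carrying P(spam) forward.
After the subject-line classifier='flag': P(spam) = 0.45·0.8000 / (0.45·0.8000 + 0.15·0.2000) ≈ 0.9231
After the link scanner='suspicious': P(spam) = 0.7·0.9231 / (0.7·0.9231 + 0.45·0.0769) ≈ 0.9492
After the link scanner='suspicious': P(spam) = 0.7·0.9492 / (0.7·0.9492 + 0.45·0.0508) ≈ 0.9667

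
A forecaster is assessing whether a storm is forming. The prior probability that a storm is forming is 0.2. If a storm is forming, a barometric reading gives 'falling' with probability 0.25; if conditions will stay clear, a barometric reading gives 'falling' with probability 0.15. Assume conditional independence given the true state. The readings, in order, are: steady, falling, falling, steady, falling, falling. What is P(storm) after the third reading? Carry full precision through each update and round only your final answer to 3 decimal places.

0.380

After 'steady': P(storm) = 0.75·0.2000 / (0.75·0.2000 + 0.85·0.8000) ≈ 0.1807
After 'falling': P(storm) = 0.25·0.1807 / (0.25·0.1807 + 0.15·0.8193) ≈ 0.2688
After 'falling': P(storm) = 0.25·0.2688 / (0.25·0.2688 + 0.15·0.7312) ≈ 0.3799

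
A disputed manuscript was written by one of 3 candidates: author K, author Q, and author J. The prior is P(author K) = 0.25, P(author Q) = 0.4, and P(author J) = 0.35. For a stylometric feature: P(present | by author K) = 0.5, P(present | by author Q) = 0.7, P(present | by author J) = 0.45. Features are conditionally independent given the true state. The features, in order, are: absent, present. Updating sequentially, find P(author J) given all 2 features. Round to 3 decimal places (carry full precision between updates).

0.372

After 'absent': normaliser = 0.5·0.2500 + 0.3·0.4000 + 0.55·0.3500; P(author K) ≈ 0.2857, P(author Q) ≈ 0.2743, P(author J) ≈ 0.4400
After 'present': normaliser = 0.5·0.2857 + 0.7·0.2743 + 0.45·0.4400; P(author K) ≈ 0.2681, P(author Q) ≈ 0.3603, P(author J) ≈ 0.3716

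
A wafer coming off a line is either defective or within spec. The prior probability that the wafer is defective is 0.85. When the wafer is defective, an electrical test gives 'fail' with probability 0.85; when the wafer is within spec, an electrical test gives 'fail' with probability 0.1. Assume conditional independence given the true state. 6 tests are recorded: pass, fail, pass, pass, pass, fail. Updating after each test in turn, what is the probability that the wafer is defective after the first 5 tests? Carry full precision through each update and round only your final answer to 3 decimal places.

Apply Bayes' rule sequentially, carrying P(defective) forward.
After 'pass': P(defective) = 0.15·0.8500 / (0.15·0.8500 + 0.9·0.1500) ≈ 0.4857
After 'fail': P(defective) = 0.85·0.4857 / (0.85·0.4857 + 0.1·0.5143) ≈ 0.8892
After 'pass': P(defective) = 0.15·0.8892 / (0.15·0.8892 + 0.9·0.1108) ≈ 0.5723
After 'pass': P(defective) = 0.15·0.5723 / (0.15·0.5723 + 0.9·0.4277) ≈ 0.1823
After 'pass': P(defective) = 0.15·0.1823 / (0.15·0.1823 + 0.9·0.8177) ≈ 0.0358

0.036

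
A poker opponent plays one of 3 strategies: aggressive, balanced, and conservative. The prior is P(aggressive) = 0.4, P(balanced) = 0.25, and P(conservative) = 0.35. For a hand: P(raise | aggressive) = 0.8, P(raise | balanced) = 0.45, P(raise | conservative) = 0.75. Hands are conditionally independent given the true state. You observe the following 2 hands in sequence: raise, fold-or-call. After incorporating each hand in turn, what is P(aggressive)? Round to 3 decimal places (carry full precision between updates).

After 'raise': normaliser = 0.8·0.4000 + 0.45·0.2500 + 0.75·0.3500; P(aggressive) ≈ 0.4604, P(balanced) ≈ 0.1619, P(conservative) ≈ 0.3777
After 'fold-or-call': normaliser = 0.2·0.4604 + 0.55·0.1619 + 0.25·0.3777; P(aggressive) ≈ 0.3342, P(balanced) ≈ 0.3231, P(conservative) ≈ 0.3427

0.334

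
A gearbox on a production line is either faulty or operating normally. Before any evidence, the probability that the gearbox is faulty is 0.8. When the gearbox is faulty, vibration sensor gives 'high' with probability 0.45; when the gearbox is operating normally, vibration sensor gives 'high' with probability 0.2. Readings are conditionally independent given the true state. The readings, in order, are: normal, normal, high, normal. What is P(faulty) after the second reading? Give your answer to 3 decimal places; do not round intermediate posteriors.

Apply Bayes' rule sequentially, carrying P(faulty) forward.
After 'normal': P(faulty) = 0.55·0.8000 / (0.55·0.8000 + 0.8·0.2000) ≈ 0.7333
After 'normal': P(faulty) = 0.55·0.7333 / (0.55·0.7333 + 0.8·0.2667) ≈ 0.6541

0.654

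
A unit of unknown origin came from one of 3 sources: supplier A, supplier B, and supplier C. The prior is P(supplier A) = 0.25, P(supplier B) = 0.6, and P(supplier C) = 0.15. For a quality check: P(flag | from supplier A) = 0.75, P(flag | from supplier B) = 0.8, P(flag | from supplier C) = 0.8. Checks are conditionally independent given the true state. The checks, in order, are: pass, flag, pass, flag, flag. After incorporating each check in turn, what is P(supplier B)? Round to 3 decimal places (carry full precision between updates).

0.560

After 'pass': normaliser = 0.25·0.2500 + 0.2·0.6000 + 0.2·0.1500; P(supplier A) ≈ 0.2941, P(supplier B) ≈ 0.5647, P(supplier C) ≈ 0.1412
After 'flag': normaliser = 0.75·0.2941 + 0.8·0.5647 + 0.8·0.1412; P(supplier A) ≈ 0.2809, P(supplier B) ≈ 0.5753, P(supplier C) ≈ 0.1438
After 'pass': normaliser = 0.25·0.2809 + 0.2·0.5753 + 0.2·0.1438; P(supplier A) ≈ 0.3281, P(supplier B) ≈ 0.5375, P(supplier C) ≈ 0.1344
After 'flag': normaliser = 0.75·0.3281 + 0.8·0.5375 + 0.8·0.1344; P(supplier A) ≈ 0.3140, P(supplier B) ≈ 0.5488, P(supplier C) ≈ 0.1372
After 'flag': normaliser = 0.75·0.3140 + 0.8·0.5488 + 0.8·0.1372; P(supplier A) ≈ 0.3003, P(supplier B) ≈ 0.5598, P(supplier C) ≈ 0.1399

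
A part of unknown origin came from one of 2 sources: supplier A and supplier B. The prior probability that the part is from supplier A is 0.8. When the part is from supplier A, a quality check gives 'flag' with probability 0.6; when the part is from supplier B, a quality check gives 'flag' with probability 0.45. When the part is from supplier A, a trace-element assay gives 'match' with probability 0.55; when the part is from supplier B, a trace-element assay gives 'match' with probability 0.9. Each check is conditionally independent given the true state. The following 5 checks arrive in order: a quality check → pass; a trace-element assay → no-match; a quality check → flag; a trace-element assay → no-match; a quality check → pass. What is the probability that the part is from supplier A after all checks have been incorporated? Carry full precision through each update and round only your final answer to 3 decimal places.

Apply Bayes' rule sequentially, carrying P(supplier A) forward.
After a quality check='pass': P(supplier A) = 0.4·0.8000 / (0.4·0.8000 + 0.55·0.2000) ≈ 0.7442
After a trace-element assay='no-match': P(supplier A) = 0.45·0.7442 / (0.45·0.7442 + 0.1·0.2558) ≈ 0.9290
After a quality check='flag': P(supplier A) = 0.6·0.9290 / (0.6·0.9290 + 0.45·0.0710) ≈ 0.9458
After a trace-element assay='no-match': P(supplier A) = 0.45·0.9458 / (0.45·0.9458 + 0.1·0.0542) ≈ 0.9874
After a quality check='pass': P(supplier A) = 0.4·0.9874 / (0.4·0.9874 + 0.55·0.0126) ≈ 0.9828

0.983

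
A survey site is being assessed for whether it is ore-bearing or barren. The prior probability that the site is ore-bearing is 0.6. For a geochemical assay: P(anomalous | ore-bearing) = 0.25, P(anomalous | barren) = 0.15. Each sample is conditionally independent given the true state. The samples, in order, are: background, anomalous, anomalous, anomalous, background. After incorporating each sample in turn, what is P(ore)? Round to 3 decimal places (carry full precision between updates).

Each posterior becomes the prior for the next update.
After 'background': P(ore) = 0.75·0.6000 / (0.75·0.6000 + 0.85·0.4000) ≈ 0.5696
After 'anomalous': P(ore) = 0.25·0.5696 / (0.25·0.5696 + 0.15·0.4304) ≈ 0.6881
After 'anomalous': P(ore) = 0.25·0.6881 / (0.25·0.6881 + 0.15·0.3119) ≈ 0.7862
After 'anomalous': P(ore) = 0.25·0.7862 / (0.25·0.7862 + 0.15·0.2138) ≈ 0.8597
After 'background': P(ore) = 0.75·0.8597 / (0.75·0.8597 + 0.85·0.1403) ≈ 0.8439

0.844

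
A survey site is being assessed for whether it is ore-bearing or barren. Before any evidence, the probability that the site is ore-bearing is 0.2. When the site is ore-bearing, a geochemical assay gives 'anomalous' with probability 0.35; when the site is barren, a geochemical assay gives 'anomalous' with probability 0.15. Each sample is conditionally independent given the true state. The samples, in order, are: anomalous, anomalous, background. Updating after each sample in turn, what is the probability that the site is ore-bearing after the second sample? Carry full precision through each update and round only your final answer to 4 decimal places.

0.5765

Apply Bayes' rule sequentially, carrying P(ore) forward.
After 'anomalous': P(ore) = 0.35·0.2000 / (0.35·0.2000 + 0.15·0.8000) ≈ 0.3684
After 'anomalous': P(ore) = 0.35·0.3684 / (0.35·0.3684 + 0.15·0.6316) ≈ 0.5765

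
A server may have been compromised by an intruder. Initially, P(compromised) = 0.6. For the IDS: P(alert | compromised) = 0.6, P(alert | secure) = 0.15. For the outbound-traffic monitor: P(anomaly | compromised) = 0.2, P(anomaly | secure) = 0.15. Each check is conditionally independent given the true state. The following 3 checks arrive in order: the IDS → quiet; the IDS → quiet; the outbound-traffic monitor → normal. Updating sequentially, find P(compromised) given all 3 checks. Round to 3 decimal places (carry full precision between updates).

After the IDS='quiet': P(compromised) = 0.4·0.6000 / (0.4·0.6000 + 0.85·0.4000) ≈ 0.4138
After the IDS='quiet': P(compromised) = 0.4·0.4138 / (0.4·0.4138 + 0.85·0.5862) ≈ 0.2494
After the outbound-traffic monitor='normal': P(compromised) = 0.8·0.2494 / (0.8·0.2494 + 0.85·0.7506) ≈ 0.2382

0.238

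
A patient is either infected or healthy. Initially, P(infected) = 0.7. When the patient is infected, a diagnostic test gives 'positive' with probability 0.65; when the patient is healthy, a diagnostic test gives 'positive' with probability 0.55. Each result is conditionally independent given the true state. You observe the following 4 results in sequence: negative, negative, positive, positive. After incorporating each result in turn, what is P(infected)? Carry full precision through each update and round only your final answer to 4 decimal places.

After 'negative': P(infected) = 0.35·0.7000 / (0.35·0.7000 + 0.45·0.3000) ≈ 0.6447
After 'negative': P(infected) = 0.35·0.6447 / (0.35·0.6447 + 0.45·0.3553) ≈ 0.5853
After 'positive': P(infected) = 0.65·0.5853 / (0.65·0.5853 + 0.55·0.4147) ≈ 0.6252
After 'positive': P(infected) = 0.65·0.6252 / (0.65·0.6252 + 0.55·0.3748) ≈ 0.6635

0.6635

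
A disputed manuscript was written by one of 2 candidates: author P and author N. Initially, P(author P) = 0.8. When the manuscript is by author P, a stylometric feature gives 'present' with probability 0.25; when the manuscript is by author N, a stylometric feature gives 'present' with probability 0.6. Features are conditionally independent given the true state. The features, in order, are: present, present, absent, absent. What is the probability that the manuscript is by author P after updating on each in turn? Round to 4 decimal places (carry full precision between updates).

0.7094

Apply Bayes' rule sequentially, carrying P(author P) forward.
After 'present': P(author P) = 0.25·0.8000 / (0.25·0.8000 + 0.6·0.2000) ≈ 0.6250
After 'present': P(author P) = 0.25·0.6250 / (0.25·0.6250 + 0.6·0.3750) ≈ 0.4098
After 'absent': P(author P) = 0.75·0.4098 / (0.75·0.4098 + 0.4·0.5902) ≈ 0.5656
After 'absent': P(author P) = 0.75·0.5656 / (0.75·0.5656 + 0.4·0.4344) ≈ 0.7094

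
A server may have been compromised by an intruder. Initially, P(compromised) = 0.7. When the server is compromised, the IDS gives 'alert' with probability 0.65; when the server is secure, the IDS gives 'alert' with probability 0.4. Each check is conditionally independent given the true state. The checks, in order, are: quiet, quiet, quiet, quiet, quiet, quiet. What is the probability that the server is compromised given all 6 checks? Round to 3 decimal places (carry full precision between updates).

After 'quiet': P(compromised) = 0.35·0.7000 / (0.35·0.7000 + 0.6·0.3000) ≈ 0.5765
After 'quiet': P(compromised) = 0.35·0.5765 / (0.35·0.5765 + 0.6·0.4235) ≈ 0.4426
After 'quiet': P(compromised) = 0.35·0.4426 / (0.35·0.4426 + 0.6·0.5574) ≈ 0.3165
After 'quiet': P(compromised) = 0.35·0.3165 / (0.35·0.3165 + 0.6·0.6835) ≈ 0.2127
After 'quiet': P(compromised) = 0.35·0.2127 / (0.35·0.2127 + 0.6·0.7873) ≈ 0.1361
After 'quiet': P(compromised) = 0.35·0.1361 / (0.35·0.1361 + 0.6·0.8639) ≈ 0.0842

0.084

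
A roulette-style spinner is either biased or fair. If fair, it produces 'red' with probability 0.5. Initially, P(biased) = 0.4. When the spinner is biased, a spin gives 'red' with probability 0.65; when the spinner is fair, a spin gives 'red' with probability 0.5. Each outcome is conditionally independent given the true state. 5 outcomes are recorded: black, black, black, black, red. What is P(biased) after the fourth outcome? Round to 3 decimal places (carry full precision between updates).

After 'black': P(biased) = 0.35·0.4000 / (0.35·0.4000 + 0.5·0.6000) ≈ 0.3182
After 'black': P(biased) = 0.35·0.3182 / (0.35·0.3182 + 0.5·0.6818) ≈ 0.2462
After 'black': P(biased) = 0.35·0.2462 / (0.35·0.2462 + 0.5·0.7538) ≈ 0.1861
After 'black': P(biased) = 0.35·0.1861 / (0.35·0.1861 + 0.5·0.8139) ≈ 0.1380

0.138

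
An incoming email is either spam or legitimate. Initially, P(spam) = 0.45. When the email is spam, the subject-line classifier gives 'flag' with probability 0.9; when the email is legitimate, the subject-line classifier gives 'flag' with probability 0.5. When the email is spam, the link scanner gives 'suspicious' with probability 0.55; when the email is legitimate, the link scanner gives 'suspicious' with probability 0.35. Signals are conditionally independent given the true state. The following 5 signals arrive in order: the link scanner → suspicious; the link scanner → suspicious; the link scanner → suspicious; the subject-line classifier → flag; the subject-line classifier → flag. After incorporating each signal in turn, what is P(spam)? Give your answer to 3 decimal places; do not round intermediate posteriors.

0.911

Each posterior becomes the prior for the next update.
After the link scanner='suspicious': P(spam) = 0.55·0.4500 / (0.55·0.4500 + 0.35·0.5500) ≈ 0.5625
After the link scanner='suspicious': P(spam) = 0.55·0.5625 / (0.55·0.5625 + 0.35·0.4375) ≈ 0.6689
After the link scanner='suspicious': P(spam) = 0.55·0.6689 / (0.55·0.6689 + 0.35·0.3311) ≈ 0.7605
After the subject-line classifier='flag': P(spam) = 0.9·0.7605 / (0.9·0.7605 + 0.5·0.2395) ≈ 0.8511
After the subject-line classifier='flag': P(spam) = 0.9·0.8511 / (0.9·0.8511 + 0.5·0.1489) ≈ 0.9114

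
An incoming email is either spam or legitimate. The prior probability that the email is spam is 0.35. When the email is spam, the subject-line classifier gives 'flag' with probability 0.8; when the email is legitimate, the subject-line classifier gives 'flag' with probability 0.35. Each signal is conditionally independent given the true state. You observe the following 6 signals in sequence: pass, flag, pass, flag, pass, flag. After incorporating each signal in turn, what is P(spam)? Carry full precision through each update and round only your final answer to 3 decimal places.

After 'pass': P(spam) = 0.2·0.3500 / (0.2·0.3500 + 0.65·0.6500) ≈ 0.1421
After 'flag': P(spam) = 0.8·0.1421 / (0.8·0.1421 + 0.35·0.8579) ≈ 0.2747
After 'pass': P(spam) = 0.2·0.2747 / (0.2·0.2747 + 0.65·0.7253) ≈ 0.1044
After 'flag': P(spam) = 0.8·0.1044 / (0.8·0.1044 + 0.35·0.8956) ≈ 0.2103
After 'pass': P(spam) = 0.2·0.2103 / (0.2·0.2103 + 0.65·0.7897) ≈ 0.0757
After 'flag': P(spam) = 0.8·0.0757 / (0.8·0.0757 + 0.35·0.9243) ≈ 0.1578

0.158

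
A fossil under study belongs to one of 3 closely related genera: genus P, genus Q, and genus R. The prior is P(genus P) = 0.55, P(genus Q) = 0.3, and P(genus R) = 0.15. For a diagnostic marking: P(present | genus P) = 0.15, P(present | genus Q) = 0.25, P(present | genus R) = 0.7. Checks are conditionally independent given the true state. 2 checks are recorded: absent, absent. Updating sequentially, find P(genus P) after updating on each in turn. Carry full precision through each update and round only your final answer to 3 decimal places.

0.686

After 'absent': normaliser = 0.85·0.5500 + 0.75·0.3000 + 0.3·0.1500; P(genus P) ≈ 0.6339, P(genus Q) ≈ 0.3051, P(genus R) ≈ 0.0610
After 'absent': normaliser = 0.85·0.6339 + 0.75·0.3051 + 0.3·0.0610; P(genus P) ≈ 0.6856, P(genus Q) ≈ 0.2911, P(genus R) ≈ 0.0233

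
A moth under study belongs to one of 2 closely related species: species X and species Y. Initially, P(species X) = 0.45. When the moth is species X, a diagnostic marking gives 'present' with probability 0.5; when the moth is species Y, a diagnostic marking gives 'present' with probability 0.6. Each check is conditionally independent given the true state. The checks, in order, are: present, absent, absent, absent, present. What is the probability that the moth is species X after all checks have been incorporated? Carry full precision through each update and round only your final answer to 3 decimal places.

0.526

After 'present': P(species X) = 0.5·0.4500 / (0.5·0.4500 + 0.6·0.5500) ≈ 0.4054
After 'absent': P(species X) = 0.5·0.4054 / (0.5·0.4054 + 0.4·0.5946) ≈ 0.4601
After 'absent': P(species X) = 0.5·0.4601 / (0.5·0.4601 + 0.4·0.5399) ≈ 0.5158
After 'absent': P(species X) = 0.5·0.5158 / (0.5·0.5158 + 0.4·0.4842) ≈ 0.5711
After 'present': P(species X) = 0.5·0.5711 / (0.5·0.5711 + 0.6·0.4289) ≈ 0.5260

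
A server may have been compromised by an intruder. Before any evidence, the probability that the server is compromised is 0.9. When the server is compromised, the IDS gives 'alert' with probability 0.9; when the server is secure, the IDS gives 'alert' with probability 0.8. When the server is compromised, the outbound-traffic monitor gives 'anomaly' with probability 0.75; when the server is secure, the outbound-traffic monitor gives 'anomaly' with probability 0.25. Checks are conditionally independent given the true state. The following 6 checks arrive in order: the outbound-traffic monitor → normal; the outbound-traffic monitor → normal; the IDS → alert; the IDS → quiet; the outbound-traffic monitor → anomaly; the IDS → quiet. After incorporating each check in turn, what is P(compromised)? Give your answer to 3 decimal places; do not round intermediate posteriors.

0.458

Each posterior becomes the prior for the next update.
After the outbound-traffic monitor='normal': P(compromised) = 0.25·0.9000 / (0.25·0.9000 + 0.75·0.1000) ≈ 0.7500
After the outbound-traffic monitor='normal': P(compromised) = 0.25·0.7500 / (0.25·0.7500 + 0.75·0.2500) ≈ 0.5000
After the IDS='alert': P(compromised) = 0.9·0.5000 / (0.9·0.5000 + 0.8·0.5000) ≈ 0.5294
After the IDS='quiet': P(compromised) = 0.1·0.5294 / (0.1·0.5294 + 0.2·0.4706) ≈ 0.3600
After the outbound-traffic monitor='anomaly': P(compromised) = 0.75·0.3600 / (0.75·0.3600 + 0.25·0.6400) ≈ 0.6279
After the IDS='quiet': P(compromised) = 0.1·0.6279 / (0.1·0.6279 + 0.2·0.3721) ≈ 0.4576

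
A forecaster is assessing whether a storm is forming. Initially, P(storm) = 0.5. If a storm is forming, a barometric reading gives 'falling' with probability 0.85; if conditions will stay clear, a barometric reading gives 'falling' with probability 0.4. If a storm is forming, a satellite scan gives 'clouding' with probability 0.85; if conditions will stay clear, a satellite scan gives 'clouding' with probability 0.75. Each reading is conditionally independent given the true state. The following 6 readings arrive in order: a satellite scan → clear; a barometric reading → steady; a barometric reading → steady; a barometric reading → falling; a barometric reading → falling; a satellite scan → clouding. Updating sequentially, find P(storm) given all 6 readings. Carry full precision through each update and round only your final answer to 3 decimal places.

Apply Bayes' rule sequentially, carrying P(storm) forward.
After a satellite scan='clear': P(storm) = 0.15·0.5000 / (0.15·0.5000 + 0.25·0.5000) ≈ 0.3750
After a barometric reading='steady': P(storm) = 0.15·0.3750 / (0.15·0.3750 + 0.6·0.6250) ≈ 0.1304
After a barometric reading='steady': P(storm) = 0.15·0.1304 / (0.15·0.1304 + 0.6·0.8696) ≈ 0.0361
After a barometric reading='falling': P(storm) = 0.85·0.0361 / (0.85·0.0361 + 0.4·0.9639) ≈ 0.0738
After a barometric reading='falling': P(storm) = 0.85·0.0738 / (0.85·0.0738 + 0.4·0.9262) ≈ 0.1448
After a satellite scan='clouding': P(storm) = 0.85·0.1448 / (0.85·0.1448 + 0.75·0.8552) ≈ 0.1610

0.161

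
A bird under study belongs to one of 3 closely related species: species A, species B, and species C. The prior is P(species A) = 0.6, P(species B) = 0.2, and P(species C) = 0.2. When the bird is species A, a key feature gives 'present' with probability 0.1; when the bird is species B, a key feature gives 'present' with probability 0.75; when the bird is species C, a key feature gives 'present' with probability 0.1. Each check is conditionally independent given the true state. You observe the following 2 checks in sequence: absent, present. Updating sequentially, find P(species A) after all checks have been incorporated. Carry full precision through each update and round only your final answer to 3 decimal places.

0.493

After 'absent': normaliser = 0.9·0.6000 + 0.25·0.2000 + 0.9·0.2000; P(species A) ≈ 0.7013, P(species B) ≈ 0.0649, P(species C) ≈ 0.2338
After 'present': normaliser = 0.1·0.7013 + 0.75·0.0649 + 0.1·0.2338; P(species A) ≈ 0.4932, P(species B) ≈ 0.3425, P(species C) ≈ 0.1644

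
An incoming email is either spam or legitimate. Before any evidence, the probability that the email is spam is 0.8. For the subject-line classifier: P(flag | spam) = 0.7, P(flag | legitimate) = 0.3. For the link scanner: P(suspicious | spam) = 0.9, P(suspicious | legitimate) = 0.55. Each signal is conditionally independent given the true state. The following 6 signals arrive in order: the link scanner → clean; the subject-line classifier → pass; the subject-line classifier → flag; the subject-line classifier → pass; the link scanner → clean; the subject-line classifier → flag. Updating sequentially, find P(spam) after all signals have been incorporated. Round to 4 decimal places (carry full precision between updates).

Apply Bayes' rule sequentially, carrying P(spam) forward.
After the link scanner='clean': P(spam) = 0.1·0.8000 / (0.1·0.8000 + 0.45·0.2000) ≈ 0.4706
After the subject-line classifier='pass': P(spam) = 0.3·0.4706 / (0.3·0.4706 + 0.7·0.5294) ≈ 0.2759
After the subject-line classifier='flag': P(spam) = 0.7·0.2759 / (0.7·0.2759 + 0.3·0.7241) ≈ 0.4706
After the subject-line classifier='pass': P(spam) = 0.3·0.4706 / (0.3·0.4706 + 0.7·0.5294) ≈ 0.2759
After the link scanner='clean': P(spam) = 0.1·0.2759 / (0.1·0.2759 + 0.45·0.7241) ≈ 0.0780
After the subject-line classifier='flag': P(spam) = 0.7·0.0780 / (0.7·0.0780 + 0.3·0.9220) ≈ 0.1649

0.1649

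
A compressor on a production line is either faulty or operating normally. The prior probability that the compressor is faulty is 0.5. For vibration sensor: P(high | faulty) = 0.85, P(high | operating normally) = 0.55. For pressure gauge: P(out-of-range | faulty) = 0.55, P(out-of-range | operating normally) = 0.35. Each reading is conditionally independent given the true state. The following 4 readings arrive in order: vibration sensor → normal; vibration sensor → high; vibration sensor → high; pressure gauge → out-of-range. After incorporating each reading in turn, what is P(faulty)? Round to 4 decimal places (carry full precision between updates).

After vibration sensor='normal': P(faulty) = 0.15·0.5000 / (0.15·0.5000 + 0.45·0.5000) ≈ 0.2500
After vibration sensor='high': P(faulty) = 0.85·0.2500 / (0.85·0.2500 + 0.55·0.7500) ≈ 0.3400
After vibration sensor='high': P(faulty) = 0.85·0.3400 / (0.85·0.3400 + 0.55·0.6600) ≈ 0.4433
After pressure gauge='out-of-range': P(faulty) = 0.55·0.4433 / (0.55·0.4433 + 0.35·0.5567) ≈ 0.5558

0.5558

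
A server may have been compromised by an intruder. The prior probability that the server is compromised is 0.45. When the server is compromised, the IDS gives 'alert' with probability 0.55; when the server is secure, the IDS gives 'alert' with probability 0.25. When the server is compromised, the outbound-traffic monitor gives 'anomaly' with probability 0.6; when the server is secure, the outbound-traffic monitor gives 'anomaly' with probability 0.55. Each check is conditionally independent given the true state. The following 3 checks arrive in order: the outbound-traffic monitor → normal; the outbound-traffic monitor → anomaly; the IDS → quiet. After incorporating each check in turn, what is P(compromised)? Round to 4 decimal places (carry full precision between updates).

Each posterior becomes the prior for the next update.
After the outbound-traffic monitor='normal': P(compromised) = 0.4·0.4500 / (0.4·0.4500 + 0.45·0.5500) ≈ 0.4211
After the outbound-traffic monitor='anomaly': P(compromised) = 0.6·0.4211 / (0.6·0.4211 + 0.55·0.5789) ≈ 0.4424
After the IDS='quiet': P(compromised) = 0.45·0.4424 / (0.45·0.4424 + 0.75·0.5576) ≈ 0.3225

0.3225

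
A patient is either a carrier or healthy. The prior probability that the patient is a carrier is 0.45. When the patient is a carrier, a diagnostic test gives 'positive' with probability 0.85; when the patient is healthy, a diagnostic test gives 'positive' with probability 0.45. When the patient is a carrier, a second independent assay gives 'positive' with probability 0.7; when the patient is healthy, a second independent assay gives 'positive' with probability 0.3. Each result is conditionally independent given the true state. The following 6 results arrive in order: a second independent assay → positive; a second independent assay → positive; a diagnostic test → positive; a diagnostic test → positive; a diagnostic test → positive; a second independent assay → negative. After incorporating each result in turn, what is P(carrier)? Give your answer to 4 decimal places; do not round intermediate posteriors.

Apply Bayes' rule sequentially, carrying P(carrier) forward.
After a second independent assay='positive': P(carrier) = 0.7·0.4500 / (0.7·0.4500 + 0.3·0.5500) ≈ 0.6562
After a second independent assay='positive': P(carrier) = 0.7·0.6562 / (0.7·0.6562 + 0.3·0.3438) ≈ 0.8167
After a diagnostic test='positive': P(carrier) = 0.85·0.8167 / (0.85·0.8167 + 0.45·0.1833) ≈ 0.8938
After a diagnostic test='positive': P(carrier) = 0.85·0.8938 / (0.85·0.8938 + 0.45·0.1062) ≈ 0.9408
After a diagnostic test='positive': P(carrier) = 0.85·0.9408 / (0.85·0.9408 + 0.45·0.0592) ≈ 0.9678
After a second independent assay='negative': P(carrier) = 0.3·0.9678 / (0.3·0.9678 + 0.7·0.0322) ≈ 0.9279

0.9279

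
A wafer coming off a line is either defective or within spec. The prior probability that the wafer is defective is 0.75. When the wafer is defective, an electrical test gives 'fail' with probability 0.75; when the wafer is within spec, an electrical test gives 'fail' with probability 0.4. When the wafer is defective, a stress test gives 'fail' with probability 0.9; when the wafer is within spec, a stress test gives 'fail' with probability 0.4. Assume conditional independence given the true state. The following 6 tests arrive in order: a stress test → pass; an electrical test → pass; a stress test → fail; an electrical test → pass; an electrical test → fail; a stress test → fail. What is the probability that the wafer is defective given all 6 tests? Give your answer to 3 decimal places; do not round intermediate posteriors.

After a stress test='pass': P(defective) = 0.1·0.7500 / (0.1·0.7500 + 0.6·0.2500) ≈ 0.3333
After an electrical test='pass': P(defective) = 0.25·0.3333 / (0.25·0.3333 + 0.6·0.6667) ≈ 0.1724
After a stress test='fail': P(defective) = 0.9·0.1724 / (0.9·0.1724 + 0.4·0.8276) ≈ 0.3191
After an electrical test='pass': P(defective) = 0.25·0.3191 / (0.25·0.3191 + 0.6·0.6809) ≈ 0.1634
After an electrical test='fail': P(defective) = 0.75·0.1634 / (0.75·0.1634 + 0.4·0.8366) ≈ 0.2680
After a stress test='fail': P(defective) = 0.9·0.2680 / (0.9·0.2680 + 0.4·0.7320) ≈ 0.4517

0.452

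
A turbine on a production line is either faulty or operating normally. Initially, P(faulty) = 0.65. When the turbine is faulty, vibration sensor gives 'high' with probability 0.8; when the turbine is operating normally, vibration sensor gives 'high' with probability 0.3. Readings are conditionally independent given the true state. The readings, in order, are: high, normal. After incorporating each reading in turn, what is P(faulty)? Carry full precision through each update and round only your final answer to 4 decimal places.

After 'high': P(faulty) = 0.8·0.6500 / (0.8·0.6500 + 0.3·0.3500) ≈ 0.8320
After 'normal': P(faulty) = 0.2·0.8320 / (0.2·0.8320 + 0.7·0.1680) ≈ 0.5859

0.5859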